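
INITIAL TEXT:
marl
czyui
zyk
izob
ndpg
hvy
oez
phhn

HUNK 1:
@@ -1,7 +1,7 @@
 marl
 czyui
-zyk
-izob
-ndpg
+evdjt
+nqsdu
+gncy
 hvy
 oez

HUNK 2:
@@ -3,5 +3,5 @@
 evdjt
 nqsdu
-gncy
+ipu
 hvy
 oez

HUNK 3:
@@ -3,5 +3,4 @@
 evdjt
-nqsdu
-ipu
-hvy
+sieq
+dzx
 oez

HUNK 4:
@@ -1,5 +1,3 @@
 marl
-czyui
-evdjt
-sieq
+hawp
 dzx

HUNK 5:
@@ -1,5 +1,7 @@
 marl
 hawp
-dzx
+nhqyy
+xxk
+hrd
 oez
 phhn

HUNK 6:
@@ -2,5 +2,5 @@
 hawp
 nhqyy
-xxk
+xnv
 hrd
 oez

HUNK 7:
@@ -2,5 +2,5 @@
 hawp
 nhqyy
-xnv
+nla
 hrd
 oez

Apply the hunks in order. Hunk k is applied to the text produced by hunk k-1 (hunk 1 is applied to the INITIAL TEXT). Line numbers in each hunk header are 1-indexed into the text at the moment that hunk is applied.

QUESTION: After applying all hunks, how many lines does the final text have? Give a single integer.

Hunk 1: at line 1 remove [zyk,izob,ndpg] add [evdjt,nqsdu,gncy] -> 8 lines: marl czyui evdjt nqsdu gncy hvy oez phhn
Hunk 2: at line 3 remove [gncy] add [ipu] -> 8 lines: marl czyui evdjt nqsdu ipu hvy oez phhn
Hunk 3: at line 3 remove [nqsdu,ipu,hvy] add [sieq,dzx] -> 7 lines: marl czyui evdjt sieq dzx oez phhn
Hunk 4: at line 1 remove [czyui,evdjt,sieq] add [hawp] -> 5 lines: marl hawp dzx oez phhn
Hunk 5: at line 1 remove [dzx] add [nhqyy,xxk,hrd] -> 7 lines: marl hawp nhqyy xxk hrd oez phhn
Hunk 6: at line 2 remove [xxk] add [xnv] -> 7 lines: marl hawp nhqyy xnv hrd oez phhn
Hunk 7: at line 2 remove [xnv] add [nla] -> 7 lines: marl hawp nhqyy nla hrd oez phhn
Final line count: 7

Answer: 7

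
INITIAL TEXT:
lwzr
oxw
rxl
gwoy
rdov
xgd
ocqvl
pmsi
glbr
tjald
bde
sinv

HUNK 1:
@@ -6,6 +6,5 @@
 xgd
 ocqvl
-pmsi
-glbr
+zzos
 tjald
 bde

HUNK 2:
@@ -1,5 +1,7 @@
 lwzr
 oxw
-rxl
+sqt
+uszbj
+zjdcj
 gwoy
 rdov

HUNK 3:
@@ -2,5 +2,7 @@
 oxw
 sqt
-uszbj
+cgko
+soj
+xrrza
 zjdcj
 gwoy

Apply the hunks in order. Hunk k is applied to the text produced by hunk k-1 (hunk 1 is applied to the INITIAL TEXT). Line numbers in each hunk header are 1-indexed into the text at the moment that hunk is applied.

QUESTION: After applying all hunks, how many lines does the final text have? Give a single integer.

Hunk 1: at line 6 remove [pmsi,glbr] add [zzos] -> 11 lines: lwzr oxw rxl gwoy rdov xgd ocqvl zzos tjald bde sinv
Hunk 2: at line 1 remove [rxl] add [sqt,uszbj,zjdcj] -> 13 lines: lwzr oxw sqt uszbj zjdcj gwoy rdov xgd ocqvl zzos tjald bde sinv
Hunk 3: at line 2 remove [uszbj] add [cgko,soj,xrrza] -> 15 lines: lwzr oxw sqt cgko soj xrrza zjdcj gwoy rdov xgd ocqvl zzos tjald bde sinv
Final line count: 15

Answer: 15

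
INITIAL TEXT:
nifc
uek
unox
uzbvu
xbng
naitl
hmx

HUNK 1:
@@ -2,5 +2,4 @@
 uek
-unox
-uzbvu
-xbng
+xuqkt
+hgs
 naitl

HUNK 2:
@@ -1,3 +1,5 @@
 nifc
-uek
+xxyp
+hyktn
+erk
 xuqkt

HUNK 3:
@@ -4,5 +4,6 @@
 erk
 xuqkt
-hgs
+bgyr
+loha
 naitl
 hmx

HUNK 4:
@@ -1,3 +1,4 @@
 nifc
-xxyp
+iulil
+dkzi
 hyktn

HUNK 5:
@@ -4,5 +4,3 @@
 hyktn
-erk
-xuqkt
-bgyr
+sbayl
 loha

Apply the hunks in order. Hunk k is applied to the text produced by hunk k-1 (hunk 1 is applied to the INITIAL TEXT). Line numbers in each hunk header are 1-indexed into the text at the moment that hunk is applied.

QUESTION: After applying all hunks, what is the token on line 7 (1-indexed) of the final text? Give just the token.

Answer: naitl

Derivation:
Hunk 1: at line 2 remove [unox,uzbvu,xbng] add [xuqkt,hgs] -> 6 lines: nifc uek xuqkt hgs naitl hmx
Hunk 2: at line 1 remove [uek] add [xxyp,hyktn,erk] -> 8 lines: nifc xxyp hyktn erk xuqkt hgs naitl hmx
Hunk 3: at line 4 remove [hgs] add [bgyr,loha] -> 9 lines: nifc xxyp hyktn erk xuqkt bgyr loha naitl hmx
Hunk 4: at line 1 remove [xxyp] add [iulil,dkzi] -> 10 lines: nifc iulil dkzi hyktn erk xuqkt bgyr loha naitl hmx
Hunk 5: at line 4 remove [erk,xuqkt,bgyr] add [sbayl] -> 8 lines: nifc iulil dkzi hyktn sbayl loha naitl hmx
Final line 7: naitl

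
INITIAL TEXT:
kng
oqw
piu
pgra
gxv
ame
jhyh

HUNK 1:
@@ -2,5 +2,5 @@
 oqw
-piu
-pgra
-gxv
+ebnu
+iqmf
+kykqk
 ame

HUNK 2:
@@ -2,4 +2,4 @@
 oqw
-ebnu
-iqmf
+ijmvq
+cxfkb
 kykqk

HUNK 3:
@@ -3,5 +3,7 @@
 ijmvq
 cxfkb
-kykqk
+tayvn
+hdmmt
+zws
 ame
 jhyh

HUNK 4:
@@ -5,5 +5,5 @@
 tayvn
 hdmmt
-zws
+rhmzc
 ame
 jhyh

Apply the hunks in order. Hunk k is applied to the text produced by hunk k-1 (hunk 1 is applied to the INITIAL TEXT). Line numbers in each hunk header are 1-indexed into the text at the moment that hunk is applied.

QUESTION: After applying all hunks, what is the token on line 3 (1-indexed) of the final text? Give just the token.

Hunk 1: at line 2 remove [piu,pgra,gxv] add [ebnu,iqmf,kykqk] -> 7 lines: kng oqw ebnu iqmf kykqk ame jhyh
Hunk 2: at line 2 remove [ebnu,iqmf] add [ijmvq,cxfkb] -> 7 lines: kng oqw ijmvq cxfkb kykqk ame jhyh
Hunk 3: at line 3 remove [kykqk] add [tayvn,hdmmt,zws] -> 9 lines: kng oqw ijmvq cxfkb tayvn hdmmt zws ame jhyh
Hunk 4: at line 5 remove [zws] add [rhmzc] -> 9 lines: kng oqw ijmvq cxfkb tayvn hdmmt rhmzc ame jhyh
Final line 3: ijmvq

Answer: ijmvq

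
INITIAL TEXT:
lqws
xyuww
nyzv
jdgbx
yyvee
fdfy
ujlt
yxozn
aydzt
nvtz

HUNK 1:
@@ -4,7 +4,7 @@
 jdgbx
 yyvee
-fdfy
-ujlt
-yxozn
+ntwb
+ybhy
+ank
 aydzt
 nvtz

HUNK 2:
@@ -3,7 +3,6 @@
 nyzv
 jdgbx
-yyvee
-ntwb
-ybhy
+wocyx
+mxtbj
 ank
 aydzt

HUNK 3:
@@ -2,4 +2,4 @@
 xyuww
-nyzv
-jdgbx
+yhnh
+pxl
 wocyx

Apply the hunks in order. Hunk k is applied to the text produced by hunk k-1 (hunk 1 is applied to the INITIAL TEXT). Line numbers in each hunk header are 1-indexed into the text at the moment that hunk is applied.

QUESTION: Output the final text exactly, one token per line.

Hunk 1: at line 4 remove [fdfy,ujlt,yxozn] add [ntwb,ybhy,ank] -> 10 lines: lqws xyuww nyzv jdgbx yyvee ntwb ybhy ank aydzt nvtz
Hunk 2: at line 3 remove [yyvee,ntwb,ybhy] add [wocyx,mxtbj] -> 9 lines: lqws xyuww nyzv jdgbx wocyx mxtbj ank aydzt nvtz
Hunk 3: at line 2 remove [nyzv,jdgbx] add [yhnh,pxl] -> 9 lines: lqws xyuww yhnh pxl wocyx mxtbj ank aydzt nvtz

Answer: lqws
xyuww
yhnh
pxl
wocyx
mxtbj
ank
aydzt
nvtz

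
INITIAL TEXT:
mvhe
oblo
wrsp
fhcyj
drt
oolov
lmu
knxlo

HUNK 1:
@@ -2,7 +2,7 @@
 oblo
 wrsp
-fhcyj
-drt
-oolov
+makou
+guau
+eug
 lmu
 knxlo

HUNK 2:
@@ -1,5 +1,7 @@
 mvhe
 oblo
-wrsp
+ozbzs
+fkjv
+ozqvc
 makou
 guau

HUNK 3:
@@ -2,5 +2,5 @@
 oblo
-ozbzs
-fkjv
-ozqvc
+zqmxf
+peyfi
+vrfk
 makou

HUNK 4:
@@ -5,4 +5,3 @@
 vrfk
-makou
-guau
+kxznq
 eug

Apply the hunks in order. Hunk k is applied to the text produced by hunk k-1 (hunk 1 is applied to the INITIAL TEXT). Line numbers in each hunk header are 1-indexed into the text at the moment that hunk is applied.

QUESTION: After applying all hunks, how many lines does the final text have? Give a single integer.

Answer: 9

Derivation:
Hunk 1: at line 2 remove [fhcyj,drt,oolov] add [makou,guau,eug] -> 8 lines: mvhe oblo wrsp makou guau eug lmu knxlo
Hunk 2: at line 1 remove [wrsp] add [ozbzs,fkjv,ozqvc] -> 10 lines: mvhe oblo ozbzs fkjv ozqvc makou guau eug lmu knxlo
Hunk 3: at line 2 remove [ozbzs,fkjv,ozqvc] add [zqmxf,peyfi,vrfk] -> 10 lines: mvhe oblo zqmxf peyfi vrfk makou guau eug lmu knxlo
Hunk 4: at line 5 remove [makou,guau] add [kxznq] -> 9 lines: mvhe oblo zqmxf peyfi vrfk kxznq eug lmu knxlo
Final line count: 9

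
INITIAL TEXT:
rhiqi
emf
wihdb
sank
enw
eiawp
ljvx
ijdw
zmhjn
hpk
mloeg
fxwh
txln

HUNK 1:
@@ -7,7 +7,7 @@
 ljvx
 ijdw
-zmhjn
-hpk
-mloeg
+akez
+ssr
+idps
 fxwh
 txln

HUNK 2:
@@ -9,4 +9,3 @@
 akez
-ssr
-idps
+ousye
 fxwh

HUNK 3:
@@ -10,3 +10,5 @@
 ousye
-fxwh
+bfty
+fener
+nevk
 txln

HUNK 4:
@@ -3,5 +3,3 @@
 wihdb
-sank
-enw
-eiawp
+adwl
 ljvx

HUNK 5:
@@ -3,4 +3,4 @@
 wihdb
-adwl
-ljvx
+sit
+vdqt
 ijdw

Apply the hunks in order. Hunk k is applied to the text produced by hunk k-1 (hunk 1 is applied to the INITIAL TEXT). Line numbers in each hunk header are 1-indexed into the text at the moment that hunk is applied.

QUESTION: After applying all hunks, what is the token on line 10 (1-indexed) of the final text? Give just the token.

Hunk 1: at line 7 remove [zmhjn,hpk,mloeg] add [akez,ssr,idps] -> 13 lines: rhiqi emf wihdb sank enw eiawp ljvx ijdw akez ssr idps fxwh txln
Hunk 2: at line 9 remove [ssr,idps] add [ousye] -> 12 lines: rhiqi emf wihdb sank enw eiawp ljvx ijdw akez ousye fxwh txln
Hunk 3: at line 10 remove [fxwh] add [bfty,fener,nevk] -> 14 lines: rhiqi emf wihdb sank enw eiawp ljvx ijdw akez ousye bfty fener nevk txln
Hunk 4: at line 3 remove [sank,enw,eiawp] add [adwl] -> 12 lines: rhiqi emf wihdb adwl ljvx ijdw akez ousye bfty fener nevk txln
Hunk 5: at line 3 remove [adwl,ljvx] add [sit,vdqt] -> 12 lines: rhiqi emf wihdb sit vdqt ijdw akez ousye bfty fener nevk txln
Final line 10: fener

Answer: fener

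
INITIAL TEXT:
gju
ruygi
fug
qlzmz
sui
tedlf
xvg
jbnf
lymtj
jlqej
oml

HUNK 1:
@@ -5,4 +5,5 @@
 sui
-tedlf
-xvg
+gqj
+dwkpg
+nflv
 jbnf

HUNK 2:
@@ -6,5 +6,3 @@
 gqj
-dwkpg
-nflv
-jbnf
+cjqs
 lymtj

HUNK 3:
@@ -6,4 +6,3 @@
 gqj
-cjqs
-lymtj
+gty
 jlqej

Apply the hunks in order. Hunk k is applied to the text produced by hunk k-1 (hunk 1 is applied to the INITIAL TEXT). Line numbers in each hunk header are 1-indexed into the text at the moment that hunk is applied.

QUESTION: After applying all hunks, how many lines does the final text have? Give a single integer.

Hunk 1: at line 5 remove [tedlf,xvg] add [gqj,dwkpg,nflv] -> 12 lines: gju ruygi fug qlzmz sui gqj dwkpg nflv jbnf lymtj jlqej oml
Hunk 2: at line 6 remove [dwkpg,nflv,jbnf] add [cjqs] -> 10 lines: gju ruygi fug qlzmz sui gqj cjqs lymtj jlqej oml
Hunk 3: at line 6 remove [cjqs,lymtj] add [gty] -> 9 lines: gju ruygi fug qlzmz sui gqj gty jlqej oml
Final line count: 9

Answer: 9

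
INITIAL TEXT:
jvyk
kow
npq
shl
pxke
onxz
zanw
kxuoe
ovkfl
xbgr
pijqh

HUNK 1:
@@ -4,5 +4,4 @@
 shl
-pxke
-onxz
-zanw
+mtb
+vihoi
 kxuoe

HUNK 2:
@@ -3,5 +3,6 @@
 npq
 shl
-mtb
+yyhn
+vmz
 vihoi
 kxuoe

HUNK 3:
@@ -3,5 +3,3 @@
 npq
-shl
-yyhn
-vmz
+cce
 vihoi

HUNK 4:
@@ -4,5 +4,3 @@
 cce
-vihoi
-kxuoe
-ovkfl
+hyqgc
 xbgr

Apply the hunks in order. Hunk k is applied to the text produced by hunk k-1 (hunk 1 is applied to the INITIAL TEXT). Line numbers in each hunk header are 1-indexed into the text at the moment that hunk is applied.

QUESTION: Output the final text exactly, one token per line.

Answer: jvyk
kow
npq
cce
hyqgc
xbgr
pijqh

Derivation:
Hunk 1: at line 4 remove [pxke,onxz,zanw] add [mtb,vihoi] -> 10 lines: jvyk kow npq shl mtb vihoi kxuoe ovkfl xbgr pijqh
Hunk 2: at line 3 remove [mtb] add [yyhn,vmz] -> 11 lines: jvyk kow npq shl yyhn vmz vihoi kxuoe ovkfl xbgr pijqh
Hunk 3: at line 3 remove [shl,yyhn,vmz] add [cce] -> 9 lines: jvyk kow npq cce vihoi kxuoe ovkfl xbgr pijqh
Hunk 4: at line 4 remove [vihoi,kxuoe,ovkfl] add [hyqgc] -> 7 lines: jvyk kow npq cce hyqgc xbgr pijqh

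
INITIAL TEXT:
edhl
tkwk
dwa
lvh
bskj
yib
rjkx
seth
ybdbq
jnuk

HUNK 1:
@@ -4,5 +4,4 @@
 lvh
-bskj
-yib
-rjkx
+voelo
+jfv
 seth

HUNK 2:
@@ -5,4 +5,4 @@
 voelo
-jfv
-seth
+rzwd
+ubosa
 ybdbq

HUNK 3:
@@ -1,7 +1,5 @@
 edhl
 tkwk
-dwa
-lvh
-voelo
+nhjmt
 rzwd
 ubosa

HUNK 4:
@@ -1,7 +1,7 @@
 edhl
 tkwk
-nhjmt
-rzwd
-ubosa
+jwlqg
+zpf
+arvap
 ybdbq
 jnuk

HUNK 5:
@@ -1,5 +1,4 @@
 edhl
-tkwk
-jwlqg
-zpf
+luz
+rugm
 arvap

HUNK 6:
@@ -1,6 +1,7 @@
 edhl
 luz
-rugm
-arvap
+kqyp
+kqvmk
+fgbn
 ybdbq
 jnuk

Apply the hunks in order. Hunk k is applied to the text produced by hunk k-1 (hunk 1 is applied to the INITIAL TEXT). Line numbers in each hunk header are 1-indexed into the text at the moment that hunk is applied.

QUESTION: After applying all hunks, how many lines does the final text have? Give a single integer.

Hunk 1: at line 4 remove [bskj,yib,rjkx] add [voelo,jfv] -> 9 lines: edhl tkwk dwa lvh voelo jfv seth ybdbq jnuk
Hunk 2: at line 5 remove [jfv,seth] add [rzwd,ubosa] -> 9 lines: edhl tkwk dwa lvh voelo rzwd ubosa ybdbq jnuk
Hunk 3: at line 1 remove [dwa,lvh,voelo] add [nhjmt] -> 7 lines: edhl tkwk nhjmt rzwd ubosa ybdbq jnuk
Hunk 4: at line 1 remove [nhjmt,rzwd,ubosa] add [jwlqg,zpf,arvap] -> 7 lines: edhl tkwk jwlqg zpf arvap ybdbq jnuk
Hunk 5: at line 1 remove [tkwk,jwlqg,zpf] add [luz,rugm] -> 6 lines: edhl luz rugm arvap ybdbq jnuk
Hunk 6: at line 1 remove [rugm,arvap] add [kqyp,kqvmk,fgbn] -> 7 lines: edhl luz kqyp kqvmk fgbn ybdbq jnuk
Final line count: 7

Answer: 7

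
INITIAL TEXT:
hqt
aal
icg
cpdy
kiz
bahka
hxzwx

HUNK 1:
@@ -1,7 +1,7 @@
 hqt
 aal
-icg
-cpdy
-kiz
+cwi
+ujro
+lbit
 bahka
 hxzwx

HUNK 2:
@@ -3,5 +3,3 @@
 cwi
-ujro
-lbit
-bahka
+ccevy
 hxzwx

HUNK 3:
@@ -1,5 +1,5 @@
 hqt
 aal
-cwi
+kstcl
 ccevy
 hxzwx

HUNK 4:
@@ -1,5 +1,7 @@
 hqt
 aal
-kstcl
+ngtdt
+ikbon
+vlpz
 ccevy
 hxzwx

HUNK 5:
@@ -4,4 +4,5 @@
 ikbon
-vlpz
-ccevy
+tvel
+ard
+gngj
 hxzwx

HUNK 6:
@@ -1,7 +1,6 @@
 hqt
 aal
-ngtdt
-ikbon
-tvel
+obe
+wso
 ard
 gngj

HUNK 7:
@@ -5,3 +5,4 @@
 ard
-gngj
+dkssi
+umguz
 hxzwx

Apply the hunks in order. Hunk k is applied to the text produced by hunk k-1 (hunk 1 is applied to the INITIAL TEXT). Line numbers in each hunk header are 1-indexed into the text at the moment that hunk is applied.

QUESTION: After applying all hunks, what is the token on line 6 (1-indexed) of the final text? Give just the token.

Hunk 1: at line 1 remove [icg,cpdy,kiz] add [cwi,ujro,lbit] -> 7 lines: hqt aal cwi ujro lbit bahka hxzwx
Hunk 2: at line 3 remove [ujro,lbit,bahka] add [ccevy] -> 5 lines: hqt aal cwi ccevy hxzwx
Hunk 3: at line 1 remove [cwi] add [kstcl] -> 5 lines: hqt aal kstcl ccevy hxzwx
Hunk 4: at line 1 remove [kstcl] add [ngtdt,ikbon,vlpz] -> 7 lines: hqt aal ngtdt ikbon vlpz ccevy hxzwx
Hunk 5: at line 4 remove [vlpz,ccevy] add [tvel,ard,gngj] -> 8 lines: hqt aal ngtdt ikbon tvel ard gngj hxzwx
Hunk 6: at line 1 remove [ngtdt,ikbon,tvel] add [obe,wso] -> 7 lines: hqt aal obe wso ard gngj hxzwx
Hunk 7: at line 5 remove [gngj] add [dkssi,umguz] -> 8 lines: hqt aal obe wso ard dkssi umguz hxzwx
Final line 6: dkssi

Answer: dkssi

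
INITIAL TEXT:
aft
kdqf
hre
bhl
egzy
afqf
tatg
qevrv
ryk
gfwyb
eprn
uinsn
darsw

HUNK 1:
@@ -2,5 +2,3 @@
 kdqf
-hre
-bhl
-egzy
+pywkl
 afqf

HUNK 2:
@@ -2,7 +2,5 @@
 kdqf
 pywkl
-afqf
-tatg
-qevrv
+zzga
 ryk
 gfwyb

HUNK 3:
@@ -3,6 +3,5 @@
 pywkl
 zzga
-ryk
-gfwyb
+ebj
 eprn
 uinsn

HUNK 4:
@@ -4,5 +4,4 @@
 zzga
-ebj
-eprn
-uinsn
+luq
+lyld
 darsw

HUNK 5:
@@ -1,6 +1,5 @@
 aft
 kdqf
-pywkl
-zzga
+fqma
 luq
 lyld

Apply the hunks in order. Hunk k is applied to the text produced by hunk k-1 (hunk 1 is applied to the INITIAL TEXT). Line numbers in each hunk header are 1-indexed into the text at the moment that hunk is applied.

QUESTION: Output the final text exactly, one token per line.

Hunk 1: at line 2 remove [hre,bhl,egzy] add [pywkl] -> 11 lines: aft kdqf pywkl afqf tatg qevrv ryk gfwyb eprn uinsn darsw
Hunk 2: at line 2 remove [afqf,tatg,qevrv] add [zzga] -> 9 lines: aft kdqf pywkl zzga ryk gfwyb eprn uinsn darsw
Hunk 3: at line 3 remove [ryk,gfwyb] add [ebj] -> 8 lines: aft kdqf pywkl zzga ebj eprn uinsn darsw
Hunk 4: at line 4 remove [ebj,eprn,uinsn] add [luq,lyld] -> 7 lines: aft kdqf pywkl zzga luq lyld darsw
Hunk 5: at line 1 remove [pywkl,zzga] add [fqma] -> 6 lines: aft kdqf fqma luq lyld darsw

Answer: aft
kdqf
fqma
luq
lyld
darsw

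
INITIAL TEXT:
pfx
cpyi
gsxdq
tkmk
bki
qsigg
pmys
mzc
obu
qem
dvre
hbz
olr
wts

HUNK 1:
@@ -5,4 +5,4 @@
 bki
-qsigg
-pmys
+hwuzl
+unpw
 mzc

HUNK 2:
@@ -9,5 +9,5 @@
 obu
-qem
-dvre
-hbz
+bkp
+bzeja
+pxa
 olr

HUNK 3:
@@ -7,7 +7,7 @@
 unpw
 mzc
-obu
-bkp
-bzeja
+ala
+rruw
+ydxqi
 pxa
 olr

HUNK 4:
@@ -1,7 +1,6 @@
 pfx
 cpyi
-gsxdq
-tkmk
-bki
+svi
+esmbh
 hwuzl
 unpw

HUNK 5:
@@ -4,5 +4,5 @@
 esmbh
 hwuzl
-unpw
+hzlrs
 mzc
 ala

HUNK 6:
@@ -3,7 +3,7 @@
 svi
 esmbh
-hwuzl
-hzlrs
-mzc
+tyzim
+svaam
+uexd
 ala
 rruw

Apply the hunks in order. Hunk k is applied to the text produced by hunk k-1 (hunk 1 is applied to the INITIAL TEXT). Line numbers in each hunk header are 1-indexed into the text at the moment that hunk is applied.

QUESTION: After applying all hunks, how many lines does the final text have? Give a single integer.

Answer: 13

Derivation:
Hunk 1: at line 5 remove [qsigg,pmys] add [hwuzl,unpw] -> 14 lines: pfx cpyi gsxdq tkmk bki hwuzl unpw mzc obu qem dvre hbz olr wts
Hunk 2: at line 9 remove [qem,dvre,hbz] add [bkp,bzeja,pxa] -> 14 lines: pfx cpyi gsxdq tkmk bki hwuzl unpw mzc obu bkp bzeja pxa olr wts
Hunk 3: at line 7 remove [obu,bkp,bzeja] add [ala,rruw,ydxqi] -> 14 lines: pfx cpyi gsxdq tkmk bki hwuzl unpw mzc ala rruw ydxqi pxa olr wts
Hunk 4: at line 1 remove [gsxdq,tkmk,bki] add [svi,esmbh] -> 13 lines: pfx cpyi svi esmbh hwuzl unpw mzc ala rruw ydxqi pxa olr wts
Hunk 5: at line 4 remove [unpw] add [hzlrs] -> 13 lines: pfx cpyi svi esmbh hwuzl hzlrs mzc ala rruw ydxqi pxa olr wts
Hunk 6: at line 3 remove [hwuzl,hzlrs,mzc] add [tyzim,svaam,uexd] -> 13 lines: pfx cpyi svi esmbh tyzim svaam uexd ala rruw ydxqi pxa olr wts
Final line count: 13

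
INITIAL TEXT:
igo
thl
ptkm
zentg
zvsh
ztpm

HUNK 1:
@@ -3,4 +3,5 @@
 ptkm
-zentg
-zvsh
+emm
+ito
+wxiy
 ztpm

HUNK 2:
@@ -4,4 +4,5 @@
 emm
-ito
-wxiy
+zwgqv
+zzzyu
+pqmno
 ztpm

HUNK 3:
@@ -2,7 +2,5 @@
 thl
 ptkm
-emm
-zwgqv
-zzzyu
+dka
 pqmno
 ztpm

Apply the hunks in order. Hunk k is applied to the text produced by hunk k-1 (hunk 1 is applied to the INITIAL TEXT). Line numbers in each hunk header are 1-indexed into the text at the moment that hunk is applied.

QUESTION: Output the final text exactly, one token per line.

Answer: igo
thl
ptkm
dka
pqmno
ztpm

Derivation:
Hunk 1: at line 3 remove [zentg,zvsh] add [emm,ito,wxiy] -> 7 lines: igo thl ptkm emm ito wxiy ztpm
Hunk 2: at line 4 remove [ito,wxiy] add [zwgqv,zzzyu,pqmno] -> 8 lines: igo thl ptkm emm zwgqv zzzyu pqmno ztpm
Hunk 3: at line 2 remove [emm,zwgqv,zzzyu] add [dka] -> 6 lines: igo thl ptkm dka pqmno ztpm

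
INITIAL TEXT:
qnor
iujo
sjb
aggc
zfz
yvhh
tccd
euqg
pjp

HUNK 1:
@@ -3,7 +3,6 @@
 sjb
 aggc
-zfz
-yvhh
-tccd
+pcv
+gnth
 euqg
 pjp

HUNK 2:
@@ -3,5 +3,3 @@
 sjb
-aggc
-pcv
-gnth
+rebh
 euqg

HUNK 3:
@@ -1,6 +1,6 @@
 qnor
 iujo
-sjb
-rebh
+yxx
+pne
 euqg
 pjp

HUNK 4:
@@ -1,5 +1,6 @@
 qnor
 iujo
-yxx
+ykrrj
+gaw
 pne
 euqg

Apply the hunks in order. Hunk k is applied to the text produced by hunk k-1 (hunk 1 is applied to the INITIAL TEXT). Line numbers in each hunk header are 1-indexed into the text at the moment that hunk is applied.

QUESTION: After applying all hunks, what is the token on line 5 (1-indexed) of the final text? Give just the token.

Answer: pne

Derivation:
Hunk 1: at line 3 remove [zfz,yvhh,tccd] add [pcv,gnth] -> 8 lines: qnor iujo sjb aggc pcv gnth euqg pjp
Hunk 2: at line 3 remove [aggc,pcv,gnth] add [rebh] -> 6 lines: qnor iujo sjb rebh euqg pjp
Hunk 3: at line 1 remove [sjb,rebh] add [yxx,pne] -> 6 lines: qnor iujo yxx pne euqg pjp
Hunk 4: at line 1 remove [yxx] add [ykrrj,gaw] -> 7 lines: qnor iujo ykrrj gaw pne euqg pjp
Final line 5: pne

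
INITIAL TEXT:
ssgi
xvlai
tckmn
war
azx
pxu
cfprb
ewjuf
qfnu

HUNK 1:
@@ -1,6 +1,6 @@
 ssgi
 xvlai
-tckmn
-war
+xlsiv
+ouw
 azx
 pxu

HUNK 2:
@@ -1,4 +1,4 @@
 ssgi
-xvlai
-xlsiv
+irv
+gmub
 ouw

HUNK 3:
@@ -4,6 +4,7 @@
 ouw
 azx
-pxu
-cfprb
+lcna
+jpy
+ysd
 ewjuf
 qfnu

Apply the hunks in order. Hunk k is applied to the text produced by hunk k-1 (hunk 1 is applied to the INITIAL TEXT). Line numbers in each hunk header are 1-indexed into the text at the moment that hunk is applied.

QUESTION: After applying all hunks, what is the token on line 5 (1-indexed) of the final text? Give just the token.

Answer: azx

Derivation:
Hunk 1: at line 1 remove [tckmn,war] add [xlsiv,ouw] -> 9 lines: ssgi xvlai xlsiv ouw azx pxu cfprb ewjuf qfnu
Hunk 2: at line 1 remove [xvlai,xlsiv] add [irv,gmub] -> 9 lines: ssgi irv gmub ouw azx pxu cfprb ewjuf qfnu
Hunk 3: at line 4 remove [pxu,cfprb] add [lcna,jpy,ysd] -> 10 lines: ssgi irv gmub ouw azx lcna jpy ysd ewjuf qfnu
Final line 5: azx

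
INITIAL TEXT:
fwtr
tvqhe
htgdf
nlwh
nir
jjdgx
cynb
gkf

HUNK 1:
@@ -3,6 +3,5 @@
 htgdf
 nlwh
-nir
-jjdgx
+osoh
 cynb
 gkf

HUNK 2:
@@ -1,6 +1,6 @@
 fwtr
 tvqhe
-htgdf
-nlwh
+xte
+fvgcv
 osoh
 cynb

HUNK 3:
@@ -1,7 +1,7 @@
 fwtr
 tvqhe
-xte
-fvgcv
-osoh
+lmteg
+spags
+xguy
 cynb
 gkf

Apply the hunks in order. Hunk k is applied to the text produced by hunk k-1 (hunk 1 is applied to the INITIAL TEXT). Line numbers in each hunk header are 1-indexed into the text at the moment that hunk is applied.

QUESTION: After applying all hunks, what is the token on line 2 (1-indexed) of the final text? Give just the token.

Answer: tvqhe

Derivation:
Hunk 1: at line 3 remove [nir,jjdgx] add [osoh] -> 7 lines: fwtr tvqhe htgdf nlwh osoh cynb gkf
Hunk 2: at line 1 remove [htgdf,nlwh] add [xte,fvgcv] -> 7 lines: fwtr tvqhe xte fvgcv osoh cynb gkf
Hunk 3: at line 1 remove [xte,fvgcv,osoh] add [lmteg,spags,xguy] -> 7 lines: fwtr tvqhe lmteg spags xguy cynb gkf
Final line 2: tvqhe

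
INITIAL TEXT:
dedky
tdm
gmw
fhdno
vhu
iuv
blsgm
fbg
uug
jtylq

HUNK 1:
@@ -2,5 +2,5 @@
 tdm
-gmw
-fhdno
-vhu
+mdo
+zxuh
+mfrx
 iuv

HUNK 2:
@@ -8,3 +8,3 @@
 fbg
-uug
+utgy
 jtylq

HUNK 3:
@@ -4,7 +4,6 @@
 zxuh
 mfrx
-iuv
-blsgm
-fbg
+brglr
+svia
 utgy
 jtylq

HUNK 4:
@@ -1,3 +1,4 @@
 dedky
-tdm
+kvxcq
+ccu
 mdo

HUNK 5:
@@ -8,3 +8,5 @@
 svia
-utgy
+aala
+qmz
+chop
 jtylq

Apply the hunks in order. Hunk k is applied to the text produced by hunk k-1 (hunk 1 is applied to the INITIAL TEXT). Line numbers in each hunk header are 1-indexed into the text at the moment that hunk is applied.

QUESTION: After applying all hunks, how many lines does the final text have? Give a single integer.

Hunk 1: at line 2 remove [gmw,fhdno,vhu] add [mdo,zxuh,mfrx] -> 10 lines: dedky tdm mdo zxuh mfrx iuv blsgm fbg uug jtylq
Hunk 2: at line 8 remove [uug] add [utgy] -> 10 lines: dedky tdm mdo zxuh mfrx iuv blsgm fbg utgy jtylq
Hunk 3: at line 4 remove [iuv,blsgm,fbg] add [brglr,svia] -> 9 lines: dedky tdm mdo zxuh mfrx brglr svia utgy jtylq
Hunk 4: at line 1 remove [tdm] add [kvxcq,ccu] -> 10 lines: dedky kvxcq ccu mdo zxuh mfrx brglr svia utgy jtylq
Hunk 5: at line 8 remove [utgy] add [aala,qmz,chop] -> 12 lines: dedky kvxcq ccu mdo zxuh mfrx brglr svia aala qmz chop jtylq
Final line count: 12

Answer: 12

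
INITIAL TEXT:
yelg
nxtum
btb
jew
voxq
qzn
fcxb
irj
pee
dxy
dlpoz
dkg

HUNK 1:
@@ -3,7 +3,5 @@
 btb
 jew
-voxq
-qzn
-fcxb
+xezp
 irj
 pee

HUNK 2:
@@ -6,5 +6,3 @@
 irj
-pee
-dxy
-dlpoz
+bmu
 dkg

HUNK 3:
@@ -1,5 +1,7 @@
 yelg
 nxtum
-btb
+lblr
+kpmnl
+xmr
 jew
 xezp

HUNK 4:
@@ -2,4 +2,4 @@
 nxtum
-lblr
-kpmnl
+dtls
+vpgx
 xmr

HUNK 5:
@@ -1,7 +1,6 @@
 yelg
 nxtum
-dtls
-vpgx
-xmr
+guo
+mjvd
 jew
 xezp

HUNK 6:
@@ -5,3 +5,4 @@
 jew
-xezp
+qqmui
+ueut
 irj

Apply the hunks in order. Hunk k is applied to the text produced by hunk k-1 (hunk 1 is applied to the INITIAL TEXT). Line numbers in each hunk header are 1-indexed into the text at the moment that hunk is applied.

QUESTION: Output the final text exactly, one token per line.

Hunk 1: at line 3 remove [voxq,qzn,fcxb] add [xezp] -> 10 lines: yelg nxtum btb jew xezp irj pee dxy dlpoz dkg
Hunk 2: at line 6 remove [pee,dxy,dlpoz] add [bmu] -> 8 lines: yelg nxtum btb jew xezp irj bmu dkg
Hunk 3: at line 1 remove [btb] add [lblr,kpmnl,xmr] -> 10 lines: yelg nxtum lblr kpmnl xmr jew xezp irj bmu dkg
Hunk 4: at line 2 remove [lblr,kpmnl] add [dtls,vpgx] -> 10 lines: yelg nxtum dtls vpgx xmr jew xezp irj bmu dkg
Hunk 5: at line 1 remove [dtls,vpgx,xmr] add [guo,mjvd] -> 9 lines: yelg nxtum guo mjvd jew xezp irj bmu dkg
Hunk 6: at line 5 remove [xezp] add [qqmui,ueut] -> 10 lines: yelg nxtum guo mjvd jew qqmui ueut irj bmu dkg

Answer: yelg
nxtum
guo
mjvd
jew
qqmui
ueut
irj
bmu
dkg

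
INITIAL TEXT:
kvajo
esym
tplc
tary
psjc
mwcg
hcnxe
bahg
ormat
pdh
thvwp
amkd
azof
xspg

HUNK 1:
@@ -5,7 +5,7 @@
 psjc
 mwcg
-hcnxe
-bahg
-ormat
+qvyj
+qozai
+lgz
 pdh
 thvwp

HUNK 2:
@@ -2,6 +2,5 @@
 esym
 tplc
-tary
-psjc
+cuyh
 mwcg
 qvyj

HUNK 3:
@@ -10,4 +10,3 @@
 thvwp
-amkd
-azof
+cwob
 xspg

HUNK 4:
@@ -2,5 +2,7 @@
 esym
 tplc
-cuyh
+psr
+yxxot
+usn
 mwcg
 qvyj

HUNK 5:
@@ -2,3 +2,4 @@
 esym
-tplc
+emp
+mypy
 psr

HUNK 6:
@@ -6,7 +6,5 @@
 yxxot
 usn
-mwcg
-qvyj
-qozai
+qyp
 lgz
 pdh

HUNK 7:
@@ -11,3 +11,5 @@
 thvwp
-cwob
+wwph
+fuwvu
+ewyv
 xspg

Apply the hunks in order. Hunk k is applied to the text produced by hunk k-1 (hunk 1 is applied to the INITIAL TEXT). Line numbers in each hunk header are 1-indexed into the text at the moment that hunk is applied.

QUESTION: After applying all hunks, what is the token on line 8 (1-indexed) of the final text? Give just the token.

Hunk 1: at line 5 remove [hcnxe,bahg,ormat] add [qvyj,qozai,lgz] -> 14 lines: kvajo esym tplc tary psjc mwcg qvyj qozai lgz pdh thvwp amkd azof xspg
Hunk 2: at line 2 remove [tary,psjc] add [cuyh] -> 13 lines: kvajo esym tplc cuyh mwcg qvyj qozai lgz pdh thvwp amkd azof xspg
Hunk 3: at line 10 remove [amkd,azof] add [cwob] -> 12 lines: kvajo esym tplc cuyh mwcg qvyj qozai lgz pdh thvwp cwob xspg
Hunk 4: at line 2 remove [cuyh] add [psr,yxxot,usn] -> 14 lines: kvajo esym tplc psr yxxot usn mwcg qvyj qozai lgz pdh thvwp cwob xspg
Hunk 5: at line 2 remove [tplc] add [emp,mypy] -> 15 lines: kvajo esym emp mypy psr yxxot usn mwcg qvyj qozai lgz pdh thvwp cwob xspg
Hunk 6: at line 6 remove [mwcg,qvyj,qozai] add [qyp] -> 13 lines: kvajo esym emp mypy psr yxxot usn qyp lgz pdh thvwp cwob xspg
Hunk 7: at line 11 remove [cwob] add [wwph,fuwvu,ewyv] -> 15 lines: kvajo esym emp mypy psr yxxot usn qyp lgz pdh thvwp wwph fuwvu ewyv xspg
Final line 8: qyp

Answer: qyp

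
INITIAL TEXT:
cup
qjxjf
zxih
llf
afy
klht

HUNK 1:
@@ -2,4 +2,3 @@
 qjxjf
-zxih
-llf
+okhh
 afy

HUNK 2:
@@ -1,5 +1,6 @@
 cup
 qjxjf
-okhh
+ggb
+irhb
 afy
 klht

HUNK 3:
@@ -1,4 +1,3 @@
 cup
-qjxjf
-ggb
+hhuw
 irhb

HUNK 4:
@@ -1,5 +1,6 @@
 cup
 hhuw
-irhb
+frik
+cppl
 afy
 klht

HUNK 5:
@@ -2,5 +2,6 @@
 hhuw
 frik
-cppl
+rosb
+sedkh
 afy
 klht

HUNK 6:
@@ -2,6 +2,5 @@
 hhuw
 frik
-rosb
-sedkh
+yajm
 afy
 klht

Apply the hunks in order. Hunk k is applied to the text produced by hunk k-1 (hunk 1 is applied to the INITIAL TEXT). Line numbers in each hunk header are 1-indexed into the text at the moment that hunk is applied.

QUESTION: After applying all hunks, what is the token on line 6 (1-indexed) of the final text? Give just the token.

Answer: klht

Derivation:
Hunk 1: at line 2 remove [zxih,llf] add [okhh] -> 5 lines: cup qjxjf okhh afy klht
Hunk 2: at line 1 remove [okhh] add [ggb,irhb] -> 6 lines: cup qjxjf ggb irhb afy klht
Hunk 3: at line 1 remove [qjxjf,ggb] add [hhuw] -> 5 lines: cup hhuw irhb afy klht
Hunk 4: at line 1 remove [irhb] add [frik,cppl] -> 6 lines: cup hhuw frik cppl afy klht
Hunk 5: at line 2 remove [cppl] add [rosb,sedkh] -> 7 lines: cup hhuw frik rosb sedkh afy klht
Hunk 6: at line 2 remove [rosb,sedkh] add [yajm] -> 6 lines: cup hhuw frik yajm afy klht
Final line 6: klht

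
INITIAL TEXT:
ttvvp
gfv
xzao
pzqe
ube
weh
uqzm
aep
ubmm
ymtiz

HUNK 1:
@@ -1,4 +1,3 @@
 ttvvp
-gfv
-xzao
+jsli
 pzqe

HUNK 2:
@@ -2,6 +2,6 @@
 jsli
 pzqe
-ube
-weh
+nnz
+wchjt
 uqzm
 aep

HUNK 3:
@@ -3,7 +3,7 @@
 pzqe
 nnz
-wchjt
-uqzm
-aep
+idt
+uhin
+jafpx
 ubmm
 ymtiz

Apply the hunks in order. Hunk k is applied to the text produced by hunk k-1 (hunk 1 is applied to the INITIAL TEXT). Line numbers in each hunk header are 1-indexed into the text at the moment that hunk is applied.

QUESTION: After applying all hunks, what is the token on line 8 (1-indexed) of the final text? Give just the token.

Answer: ubmm

Derivation:
Hunk 1: at line 1 remove [gfv,xzao] add [jsli] -> 9 lines: ttvvp jsli pzqe ube weh uqzm aep ubmm ymtiz
Hunk 2: at line 2 remove [ube,weh] add [nnz,wchjt] -> 9 lines: ttvvp jsli pzqe nnz wchjt uqzm aep ubmm ymtiz
Hunk 3: at line 3 remove [wchjt,uqzm,aep] add [idt,uhin,jafpx] -> 9 lines: ttvvp jsli pzqe nnz idt uhin jafpx ubmm ymtiz
Final line 8: ubmm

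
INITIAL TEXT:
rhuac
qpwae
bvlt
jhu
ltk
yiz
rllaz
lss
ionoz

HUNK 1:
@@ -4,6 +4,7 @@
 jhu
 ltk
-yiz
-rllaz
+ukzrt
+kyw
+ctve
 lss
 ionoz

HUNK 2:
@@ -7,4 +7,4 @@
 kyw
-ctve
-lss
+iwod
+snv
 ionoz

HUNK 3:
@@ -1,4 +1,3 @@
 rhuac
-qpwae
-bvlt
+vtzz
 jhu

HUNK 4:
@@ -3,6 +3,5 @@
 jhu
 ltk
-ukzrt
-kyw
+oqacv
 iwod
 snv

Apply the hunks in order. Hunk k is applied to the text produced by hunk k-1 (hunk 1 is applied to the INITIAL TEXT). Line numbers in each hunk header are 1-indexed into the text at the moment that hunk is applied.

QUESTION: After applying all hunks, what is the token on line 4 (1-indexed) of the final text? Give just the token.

Hunk 1: at line 4 remove [yiz,rllaz] add [ukzrt,kyw,ctve] -> 10 lines: rhuac qpwae bvlt jhu ltk ukzrt kyw ctve lss ionoz
Hunk 2: at line 7 remove [ctve,lss] add [iwod,snv] -> 10 lines: rhuac qpwae bvlt jhu ltk ukzrt kyw iwod snv ionoz
Hunk 3: at line 1 remove [qpwae,bvlt] add [vtzz] -> 9 lines: rhuac vtzz jhu ltk ukzrt kyw iwod snv ionoz
Hunk 4: at line 3 remove [ukzrt,kyw] add [oqacv] -> 8 lines: rhuac vtzz jhu ltk oqacv iwod snv ionoz
Final line 4: ltk

Answer: ltk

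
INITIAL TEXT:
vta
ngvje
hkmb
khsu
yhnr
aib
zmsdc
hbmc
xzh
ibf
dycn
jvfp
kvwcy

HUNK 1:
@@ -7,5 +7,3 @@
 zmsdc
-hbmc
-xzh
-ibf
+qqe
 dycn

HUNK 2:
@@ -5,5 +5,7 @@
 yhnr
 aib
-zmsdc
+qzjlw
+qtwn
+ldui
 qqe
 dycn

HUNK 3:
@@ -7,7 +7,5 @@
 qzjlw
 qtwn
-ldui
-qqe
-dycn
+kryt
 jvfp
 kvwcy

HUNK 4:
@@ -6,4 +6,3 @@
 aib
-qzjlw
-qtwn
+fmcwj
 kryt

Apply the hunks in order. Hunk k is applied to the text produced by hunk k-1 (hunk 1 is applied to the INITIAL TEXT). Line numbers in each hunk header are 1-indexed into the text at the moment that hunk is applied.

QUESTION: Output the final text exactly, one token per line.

Hunk 1: at line 7 remove [hbmc,xzh,ibf] add [qqe] -> 11 lines: vta ngvje hkmb khsu yhnr aib zmsdc qqe dycn jvfp kvwcy
Hunk 2: at line 5 remove [zmsdc] add [qzjlw,qtwn,ldui] -> 13 lines: vta ngvje hkmb khsu yhnr aib qzjlw qtwn ldui qqe dycn jvfp kvwcy
Hunk 3: at line 7 remove [ldui,qqe,dycn] add [kryt] -> 11 lines: vta ngvje hkmb khsu yhnr aib qzjlw qtwn kryt jvfp kvwcy
Hunk 4: at line 6 remove [qzjlw,qtwn] add [fmcwj] -> 10 lines: vta ngvje hkmb khsu yhnr aib fmcwj kryt jvfp kvwcy

Answer: vta
ngvje
hkmb
khsu
yhnr
aib
fmcwj
kryt
jvfp
kvwcy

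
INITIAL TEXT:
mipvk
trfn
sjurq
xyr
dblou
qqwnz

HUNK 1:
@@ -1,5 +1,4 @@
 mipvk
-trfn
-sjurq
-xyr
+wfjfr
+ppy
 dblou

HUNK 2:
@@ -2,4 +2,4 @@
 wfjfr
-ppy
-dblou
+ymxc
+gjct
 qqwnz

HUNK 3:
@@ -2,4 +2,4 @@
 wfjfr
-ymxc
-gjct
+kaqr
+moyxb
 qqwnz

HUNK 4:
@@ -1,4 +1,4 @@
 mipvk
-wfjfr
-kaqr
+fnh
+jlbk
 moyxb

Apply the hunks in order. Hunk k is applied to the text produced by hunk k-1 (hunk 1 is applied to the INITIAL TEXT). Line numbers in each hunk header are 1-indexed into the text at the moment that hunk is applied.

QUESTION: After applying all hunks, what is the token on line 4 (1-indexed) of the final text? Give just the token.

Hunk 1: at line 1 remove [trfn,sjurq,xyr] add [wfjfr,ppy] -> 5 lines: mipvk wfjfr ppy dblou qqwnz
Hunk 2: at line 2 remove [ppy,dblou] add [ymxc,gjct] -> 5 lines: mipvk wfjfr ymxc gjct qqwnz
Hunk 3: at line 2 remove [ymxc,gjct] add [kaqr,moyxb] -> 5 lines: mipvk wfjfr kaqr moyxb qqwnz
Hunk 4: at line 1 remove [wfjfr,kaqr] add [fnh,jlbk] -> 5 lines: mipvk fnh jlbk moyxb qqwnz
Final line 4: moyxb

Answer: moyxb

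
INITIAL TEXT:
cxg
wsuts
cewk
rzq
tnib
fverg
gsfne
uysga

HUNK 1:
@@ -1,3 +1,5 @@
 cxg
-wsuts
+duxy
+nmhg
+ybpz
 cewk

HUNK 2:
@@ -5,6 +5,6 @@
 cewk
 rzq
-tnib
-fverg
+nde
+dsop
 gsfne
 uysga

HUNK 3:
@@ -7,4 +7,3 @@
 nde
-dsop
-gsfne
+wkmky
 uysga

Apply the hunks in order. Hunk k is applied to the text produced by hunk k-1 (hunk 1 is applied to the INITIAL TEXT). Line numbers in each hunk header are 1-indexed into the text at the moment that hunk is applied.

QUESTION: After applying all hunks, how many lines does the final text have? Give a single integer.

Answer: 9

Derivation:
Hunk 1: at line 1 remove [wsuts] add [duxy,nmhg,ybpz] -> 10 lines: cxg duxy nmhg ybpz cewk rzq tnib fverg gsfne uysga
Hunk 2: at line 5 remove [tnib,fverg] add [nde,dsop] -> 10 lines: cxg duxy nmhg ybpz cewk rzq nde dsop gsfne uysga
Hunk 3: at line 7 remove [dsop,gsfne] add [wkmky] -> 9 lines: cxg duxy nmhg ybpz cewk rzq nde wkmky uysga
Final line count: 9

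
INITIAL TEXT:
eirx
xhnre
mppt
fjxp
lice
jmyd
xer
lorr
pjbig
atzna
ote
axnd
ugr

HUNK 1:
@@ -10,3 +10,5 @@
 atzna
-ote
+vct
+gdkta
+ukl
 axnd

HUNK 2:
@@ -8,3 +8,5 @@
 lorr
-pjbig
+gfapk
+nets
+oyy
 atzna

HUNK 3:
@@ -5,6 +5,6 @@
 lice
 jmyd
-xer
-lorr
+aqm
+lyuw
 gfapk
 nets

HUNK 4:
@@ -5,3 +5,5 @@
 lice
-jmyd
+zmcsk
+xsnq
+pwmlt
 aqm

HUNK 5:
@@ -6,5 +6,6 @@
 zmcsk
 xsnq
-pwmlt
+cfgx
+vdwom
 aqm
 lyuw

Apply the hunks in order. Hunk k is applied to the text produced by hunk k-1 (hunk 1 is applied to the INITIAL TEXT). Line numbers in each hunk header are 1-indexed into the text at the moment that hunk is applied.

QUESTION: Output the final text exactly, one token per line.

Answer: eirx
xhnre
mppt
fjxp
lice
zmcsk
xsnq
cfgx
vdwom
aqm
lyuw
gfapk
nets
oyy
atzna
vct
gdkta
ukl
axnd
ugr

Derivation:
Hunk 1: at line 10 remove [ote] add [vct,gdkta,ukl] -> 15 lines: eirx xhnre mppt fjxp lice jmyd xer lorr pjbig atzna vct gdkta ukl axnd ugr
Hunk 2: at line 8 remove [pjbig] add [gfapk,nets,oyy] -> 17 lines: eirx xhnre mppt fjxp lice jmyd xer lorr gfapk nets oyy atzna vct gdkta ukl axnd ugr
Hunk 3: at line 5 remove [xer,lorr] add [aqm,lyuw] -> 17 lines: eirx xhnre mppt fjxp lice jmyd aqm lyuw gfapk nets oyy atzna vct gdkta ukl axnd ugr
Hunk 4: at line 5 remove [jmyd] add [zmcsk,xsnq,pwmlt] -> 19 lines: eirx xhnre mppt fjxp lice zmcsk xsnq pwmlt aqm lyuw gfapk nets oyy atzna vct gdkta ukl axnd ugr
Hunk 5: at line 6 remove [pwmlt] add [cfgx,vdwom] -> 20 lines: eirx xhnre mppt fjxp lice zmcsk xsnq cfgx vdwom aqm lyuw gfapk nets oyy atzna vct gdkta ukl axnd ugr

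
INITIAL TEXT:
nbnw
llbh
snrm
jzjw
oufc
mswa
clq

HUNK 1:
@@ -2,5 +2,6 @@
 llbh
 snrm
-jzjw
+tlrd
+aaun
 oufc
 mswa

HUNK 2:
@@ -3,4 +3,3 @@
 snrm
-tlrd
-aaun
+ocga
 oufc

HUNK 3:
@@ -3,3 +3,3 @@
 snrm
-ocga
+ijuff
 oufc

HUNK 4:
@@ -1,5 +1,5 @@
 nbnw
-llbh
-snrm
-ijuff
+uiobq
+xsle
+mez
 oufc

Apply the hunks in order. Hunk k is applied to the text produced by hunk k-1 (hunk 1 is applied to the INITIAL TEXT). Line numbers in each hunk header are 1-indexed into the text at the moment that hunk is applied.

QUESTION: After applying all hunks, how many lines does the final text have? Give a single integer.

Hunk 1: at line 2 remove [jzjw] add [tlrd,aaun] -> 8 lines: nbnw llbh snrm tlrd aaun oufc mswa clq
Hunk 2: at line 3 remove [tlrd,aaun] add [ocga] -> 7 lines: nbnw llbh snrm ocga oufc mswa clq
Hunk 3: at line 3 remove [ocga] add [ijuff] -> 7 lines: nbnw llbh snrm ijuff oufc mswa clq
Hunk 4: at line 1 remove [llbh,snrm,ijuff] add [uiobq,xsle,mez] -> 7 lines: nbnw uiobq xsle mez oufc mswa clq
Final line count: 7

Answer: 7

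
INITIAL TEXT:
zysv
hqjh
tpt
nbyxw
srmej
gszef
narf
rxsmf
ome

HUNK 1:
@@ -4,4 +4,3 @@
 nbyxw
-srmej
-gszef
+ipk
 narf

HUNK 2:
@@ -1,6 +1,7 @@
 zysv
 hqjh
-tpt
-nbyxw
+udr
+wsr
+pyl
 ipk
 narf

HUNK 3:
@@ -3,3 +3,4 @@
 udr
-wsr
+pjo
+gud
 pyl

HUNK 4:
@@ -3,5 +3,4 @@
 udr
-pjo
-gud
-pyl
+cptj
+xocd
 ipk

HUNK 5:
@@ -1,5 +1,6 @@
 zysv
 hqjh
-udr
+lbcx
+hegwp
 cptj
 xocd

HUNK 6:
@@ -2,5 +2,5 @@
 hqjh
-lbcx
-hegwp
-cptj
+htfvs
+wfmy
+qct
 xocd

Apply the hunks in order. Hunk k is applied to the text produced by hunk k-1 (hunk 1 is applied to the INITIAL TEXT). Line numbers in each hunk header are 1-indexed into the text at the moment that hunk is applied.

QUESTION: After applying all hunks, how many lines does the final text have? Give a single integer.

Answer: 10

Derivation:
Hunk 1: at line 4 remove [srmej,gszef] add [ipk] -> 8 lines: zysv hqjh tpt nbyxw ipk narf rxsmf ome
Hunk 2: at line 1 remove [tpt,nbyxw] add [udr,wsr,pyl] -> 9 lines: zysv hqjh udr wsr pyl ipk narf rxsmf ome
Hunk 3: at line 3 remove [wsr] add [pjo,gud] -> 10 lines: zysv hqjh udr pjo gud pyl ipk narf rxsmf ome
Hunk 4: at line 3 remove [pjo,gud,pyl] add [cptj,xocd] -> 9 lines: zysv hqjh udr cptj xocd ipk narf rxsmf ome
Hunk 5: at line 1 remove [udr] add [lbcx,hegwp] -> 10 lines: zysv hqjh lbcx hegwp cptj xocd ipk narf rxsmf ome
Hunk 6: at line 2 remove [lbcx,hegwp,cptj] add [htfvs,wfmy,qct] -> 10 lines: zysv hqjh htfvs wfmy qct xocd ipk narf rxsmf ome
Final line count: 10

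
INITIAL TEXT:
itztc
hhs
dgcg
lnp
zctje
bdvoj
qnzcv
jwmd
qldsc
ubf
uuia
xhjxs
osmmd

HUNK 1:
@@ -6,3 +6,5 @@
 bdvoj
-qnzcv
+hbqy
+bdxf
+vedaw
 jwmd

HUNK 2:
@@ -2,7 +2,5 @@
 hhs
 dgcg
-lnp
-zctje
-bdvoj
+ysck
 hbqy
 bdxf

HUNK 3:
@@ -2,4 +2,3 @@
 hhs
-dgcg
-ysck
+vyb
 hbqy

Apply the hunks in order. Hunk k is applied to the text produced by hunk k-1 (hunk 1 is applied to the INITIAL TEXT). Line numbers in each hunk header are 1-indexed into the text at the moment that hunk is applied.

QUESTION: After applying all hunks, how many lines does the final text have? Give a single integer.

Hunk 1: at line 6 remove [qnzcv] add [hbqy,bdxf,vedaw] -> 15 lines: itztc hhs dgcg lnp zctje bdvoj hbqy bdxf vedaw jwmd qldsc ubf uuia xhjxs osmmd
Hunk 2: at line 2 remove [lnp,zctje,bdvoj] add [ysck] -> 13 lines: itztc hhs dgcg ysck hbqy bdxf vedaw jwmd qldsc ubf uuia xhjxs osmmd
Hunk 3: at line 2 remove [dgcg,ysck] add [vyb] -> 12 lines: itztc hhs vyb hbqy bdxf vedaw jwmd qldsc ubf uuia xhjxs osmmd
Final line count: 12

Answer: 12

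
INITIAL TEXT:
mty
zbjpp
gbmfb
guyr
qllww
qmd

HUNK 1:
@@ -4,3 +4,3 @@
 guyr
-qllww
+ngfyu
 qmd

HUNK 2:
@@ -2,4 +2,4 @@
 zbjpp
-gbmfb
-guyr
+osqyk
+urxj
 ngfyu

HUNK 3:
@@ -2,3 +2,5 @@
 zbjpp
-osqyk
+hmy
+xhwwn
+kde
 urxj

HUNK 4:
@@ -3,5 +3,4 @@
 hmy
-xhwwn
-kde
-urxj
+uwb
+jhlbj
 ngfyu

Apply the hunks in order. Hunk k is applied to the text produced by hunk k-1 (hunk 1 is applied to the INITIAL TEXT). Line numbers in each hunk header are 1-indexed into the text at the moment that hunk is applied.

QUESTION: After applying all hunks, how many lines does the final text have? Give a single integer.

Hunk 1: at line 4 remove [qllww] add [ngfyu] -> 6 lines: mty zbjpp gbmfb guyr ngfyu qmd
Hunk 2: at line 2 remove [gbmfb,guyr] add [osqyk,urxj] -> 6 lines: mty zbjpp osqyk urxj ngfyu qmd
Hunk 3: at line 2 remove [osqyk] add [hmy,xhwwn,kde] -> 8 lines: mty zbjpp hmy xhwwn kde urxj ngfyu qmd
Hunk 4: at line 3 remove [xhwwn,kde,urxj] add [uwb,jhlbj] -> 7 lines: mty zbjpp hmy uwb jhlbj ngfyu qmd
Final line count: 7

Answer: 7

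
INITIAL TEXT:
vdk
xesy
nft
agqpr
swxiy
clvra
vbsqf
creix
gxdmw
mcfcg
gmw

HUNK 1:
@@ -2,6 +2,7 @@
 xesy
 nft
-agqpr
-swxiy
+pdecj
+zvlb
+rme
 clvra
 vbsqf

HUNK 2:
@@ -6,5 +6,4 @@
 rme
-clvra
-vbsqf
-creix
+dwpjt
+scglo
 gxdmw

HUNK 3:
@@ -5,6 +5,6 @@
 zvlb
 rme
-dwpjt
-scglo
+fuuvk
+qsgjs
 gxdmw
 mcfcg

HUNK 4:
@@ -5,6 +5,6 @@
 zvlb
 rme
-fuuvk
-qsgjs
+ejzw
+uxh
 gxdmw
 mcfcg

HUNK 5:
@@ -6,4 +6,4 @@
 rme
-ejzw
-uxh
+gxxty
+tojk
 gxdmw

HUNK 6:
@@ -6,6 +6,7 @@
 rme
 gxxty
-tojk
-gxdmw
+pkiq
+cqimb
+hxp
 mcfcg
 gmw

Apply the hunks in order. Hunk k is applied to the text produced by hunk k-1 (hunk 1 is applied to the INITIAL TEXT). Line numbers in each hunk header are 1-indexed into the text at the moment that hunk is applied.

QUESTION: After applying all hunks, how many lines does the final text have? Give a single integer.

Hunk 1: at line 2 remove [agqpr,swxiy] add [pdecj,zvlb,rme] -> 12 lines: vdk xesy nft pdecj zvlb rme clvra vbsqf creix gxdmw mcfcg gmw
Hunk 2: at line 6 remove [clvra,vbsqf,creix] add [dwpjt,scglo] -> 11 lines: vdk xesy nft pdecj zvlb rme dwpjt scglo gxdmw mcfcg gmw
Hunk 3: at line 5 remove [dwpjt,scglo] add [fuuvk,qsgjs] -> 11 lines: vdk xesy nft pdecj zvlb rme fuuvk qsgjs gxdmw mcfcg gmw
Hunk 4: at line 5 remove [fuuvk,qsgjs] add [ejzw,uxh] -> 11 lines: vdk xesy nft pdecj zvlb rme ejzw uxh gxdmw mcfcg gmw
Hunk 5: at line 6 remove [ejzw,uxh] add [gxxty,tojk] -> 11 lines: vdk xesy nft pdecj zvlb rme gxxty tojk gxdmw mcfcg gmw
Hunk 6: at line 6 remove [tojk,gxdmw] add [pkiq,cqimb,hxp] -> 12 lines: vdk xesy nft pdecj zvlb rme gxxty pkiq cqimb hxp mcfcg gmw
Final line count: 12

Answer: 12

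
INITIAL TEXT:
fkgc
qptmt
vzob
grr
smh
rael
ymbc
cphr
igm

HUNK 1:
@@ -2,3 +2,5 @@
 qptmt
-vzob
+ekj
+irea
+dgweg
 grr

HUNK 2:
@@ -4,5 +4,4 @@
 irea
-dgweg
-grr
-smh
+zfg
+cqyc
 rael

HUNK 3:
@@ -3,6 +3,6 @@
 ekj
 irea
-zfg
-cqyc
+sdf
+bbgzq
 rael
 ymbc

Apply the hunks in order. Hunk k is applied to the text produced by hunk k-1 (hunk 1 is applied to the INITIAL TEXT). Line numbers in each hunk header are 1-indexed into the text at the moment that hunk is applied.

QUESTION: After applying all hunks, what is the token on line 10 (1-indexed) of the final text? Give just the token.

Hunk 1: at line 2 remove [vzob] add [ekj,irea,dgweg] -> 11 lines: fkgc qptmt ekj irea dgweg grr smh rael ymbc cphr igm
Hunk 2: at line 4 remove [dgweg,grr,smh] add [zfg,cqyc] -> 10 lines: fkgc qptmt ekj irea zfg cqyc rael ymbc cphr igm
Hunk 3: at line 3 remove [zfg,cqyc] add [sdf,bbgzq] -> 10 lines: fkgc qptmt ekj irea sdf bbgzq rael ymbc cphr igm
Final line 10: igm

Answer: igm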